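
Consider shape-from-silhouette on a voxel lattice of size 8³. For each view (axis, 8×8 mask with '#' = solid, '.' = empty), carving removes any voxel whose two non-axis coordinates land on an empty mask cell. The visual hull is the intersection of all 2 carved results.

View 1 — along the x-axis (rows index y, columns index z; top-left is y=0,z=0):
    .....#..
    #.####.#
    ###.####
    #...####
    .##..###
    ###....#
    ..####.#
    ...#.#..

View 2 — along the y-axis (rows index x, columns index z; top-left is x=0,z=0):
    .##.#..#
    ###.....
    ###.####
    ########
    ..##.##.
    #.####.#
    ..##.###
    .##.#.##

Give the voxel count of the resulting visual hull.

before carving: 512 voxels (8×8×8)
step 1: project along x, AND mask (35/64) → |grid| = 280
step 2: project along y, AND mask (42/64) → |grid| = 189

189 voxels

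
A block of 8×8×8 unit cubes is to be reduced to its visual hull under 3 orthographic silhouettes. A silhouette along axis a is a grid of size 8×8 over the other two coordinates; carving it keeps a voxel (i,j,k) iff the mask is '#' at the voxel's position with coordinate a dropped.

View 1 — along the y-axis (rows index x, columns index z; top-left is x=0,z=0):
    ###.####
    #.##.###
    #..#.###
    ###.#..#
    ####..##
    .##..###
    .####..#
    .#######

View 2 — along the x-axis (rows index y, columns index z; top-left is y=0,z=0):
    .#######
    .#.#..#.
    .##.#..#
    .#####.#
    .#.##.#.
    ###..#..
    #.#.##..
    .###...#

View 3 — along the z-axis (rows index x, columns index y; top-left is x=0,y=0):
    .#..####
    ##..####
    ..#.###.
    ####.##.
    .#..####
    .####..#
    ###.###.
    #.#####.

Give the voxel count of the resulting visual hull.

initial block: 8^3 = 512
carve view 1 (along y, XZ-mask fill 46/64): 368 voxels remain
carve view 2 (along x, YZ-mask fill 36/64): 209 voxels remain
carve view 3 (along z, XY-mask fill 43/64): 134 voxels remain

voxel count = 134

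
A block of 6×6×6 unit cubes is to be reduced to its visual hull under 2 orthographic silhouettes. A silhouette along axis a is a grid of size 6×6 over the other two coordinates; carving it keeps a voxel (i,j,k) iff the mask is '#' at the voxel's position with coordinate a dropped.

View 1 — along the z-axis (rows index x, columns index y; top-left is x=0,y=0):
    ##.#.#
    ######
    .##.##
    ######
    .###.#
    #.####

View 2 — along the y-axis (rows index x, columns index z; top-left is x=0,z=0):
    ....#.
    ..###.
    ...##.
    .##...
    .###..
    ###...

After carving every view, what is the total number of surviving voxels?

start: 6×6×6 = 216 voxels
step 1: project along z, AND mask (29/36) → |grid| = 174
step 2: project along y, AND mask (14/36) → |grid| = 69

|visual hull| = 69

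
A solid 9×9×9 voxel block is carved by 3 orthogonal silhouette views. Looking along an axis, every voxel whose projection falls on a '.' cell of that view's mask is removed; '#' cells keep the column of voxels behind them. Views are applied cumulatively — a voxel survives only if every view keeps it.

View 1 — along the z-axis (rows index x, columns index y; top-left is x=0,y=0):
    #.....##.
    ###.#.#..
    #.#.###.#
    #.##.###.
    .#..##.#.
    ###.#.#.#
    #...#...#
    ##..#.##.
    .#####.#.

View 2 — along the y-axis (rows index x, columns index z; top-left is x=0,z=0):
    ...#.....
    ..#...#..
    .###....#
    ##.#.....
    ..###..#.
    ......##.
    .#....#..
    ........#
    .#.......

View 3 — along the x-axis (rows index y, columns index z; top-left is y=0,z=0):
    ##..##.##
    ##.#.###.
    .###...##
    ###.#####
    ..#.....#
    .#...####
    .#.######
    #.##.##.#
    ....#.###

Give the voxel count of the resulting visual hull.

full grid |V| = 729
step 1: project along z, AND mask (44/81) → |grid| = 396
step 2: project along y, AND mask (20/81) → |grid| = 100
step 3: project along x, AND mask (49/81) → |grid| = 55

remaining voxels: 55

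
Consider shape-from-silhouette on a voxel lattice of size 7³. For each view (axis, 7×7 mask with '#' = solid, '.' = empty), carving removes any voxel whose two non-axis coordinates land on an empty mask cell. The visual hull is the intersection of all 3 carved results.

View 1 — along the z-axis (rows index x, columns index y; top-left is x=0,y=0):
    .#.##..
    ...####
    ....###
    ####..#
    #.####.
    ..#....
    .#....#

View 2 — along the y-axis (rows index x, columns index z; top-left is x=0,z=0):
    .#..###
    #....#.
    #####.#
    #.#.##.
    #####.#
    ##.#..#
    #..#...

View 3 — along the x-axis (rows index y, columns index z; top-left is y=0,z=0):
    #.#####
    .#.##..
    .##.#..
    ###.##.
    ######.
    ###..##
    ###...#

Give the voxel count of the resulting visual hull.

remaining voxels: 65

full grid |V| = 343
step 1: project along z, AND mask (23/49) → |grid| = 161
step 2: project along y, AND mask (28/49) → |grid| = 96
step 3: project along x, AND mask (32/49) → |grid| = 65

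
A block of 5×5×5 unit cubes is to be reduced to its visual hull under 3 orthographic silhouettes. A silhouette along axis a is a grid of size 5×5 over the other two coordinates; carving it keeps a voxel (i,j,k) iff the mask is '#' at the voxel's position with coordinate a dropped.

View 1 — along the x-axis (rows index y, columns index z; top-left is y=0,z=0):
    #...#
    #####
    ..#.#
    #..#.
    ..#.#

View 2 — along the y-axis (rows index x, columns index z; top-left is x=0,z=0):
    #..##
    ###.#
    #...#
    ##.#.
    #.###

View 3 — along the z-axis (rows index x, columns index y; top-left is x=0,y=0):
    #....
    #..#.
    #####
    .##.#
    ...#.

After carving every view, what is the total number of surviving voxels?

17 voxels

start: 5×5×5 = 125 voxels
[1] x-view keeps 13 columns → grid now 65
[2] y-view keeps 16 columns → grid now 45
[3] z-view keeps 12 columns → grid now 17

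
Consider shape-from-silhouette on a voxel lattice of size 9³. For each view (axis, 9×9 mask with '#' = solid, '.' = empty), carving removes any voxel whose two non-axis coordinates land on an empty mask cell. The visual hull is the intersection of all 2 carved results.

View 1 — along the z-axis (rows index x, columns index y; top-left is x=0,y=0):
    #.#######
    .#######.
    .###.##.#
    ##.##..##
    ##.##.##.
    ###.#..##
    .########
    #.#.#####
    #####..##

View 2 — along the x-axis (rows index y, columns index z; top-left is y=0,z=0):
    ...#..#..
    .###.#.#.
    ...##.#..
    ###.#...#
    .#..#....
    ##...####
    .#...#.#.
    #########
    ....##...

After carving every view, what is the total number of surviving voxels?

initial block: 9^3 = 729
V1 z: intersect with XY mask (61 set) -- 549 left
V2 x: intersect with YZ mask (37 set) -- 253 left

|visual hull| = 253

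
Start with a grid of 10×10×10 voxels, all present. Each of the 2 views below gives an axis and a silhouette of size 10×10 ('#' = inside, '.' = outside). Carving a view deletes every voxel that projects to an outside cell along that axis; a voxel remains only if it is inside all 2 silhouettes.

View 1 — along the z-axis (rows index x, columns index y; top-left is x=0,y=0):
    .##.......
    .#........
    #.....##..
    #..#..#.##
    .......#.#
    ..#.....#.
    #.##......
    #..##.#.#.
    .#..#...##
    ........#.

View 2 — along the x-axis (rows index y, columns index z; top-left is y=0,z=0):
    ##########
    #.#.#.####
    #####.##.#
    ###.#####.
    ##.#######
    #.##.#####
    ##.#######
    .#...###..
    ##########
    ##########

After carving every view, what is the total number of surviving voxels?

before carving: 1000 voxels (10×10×10)
after view 1 [z-axis, 28 of 100 cells solid] → remaining = 280
after view 2 [x-axis, 83 of 100 cells solid] → remaining = 242

voxel count = 242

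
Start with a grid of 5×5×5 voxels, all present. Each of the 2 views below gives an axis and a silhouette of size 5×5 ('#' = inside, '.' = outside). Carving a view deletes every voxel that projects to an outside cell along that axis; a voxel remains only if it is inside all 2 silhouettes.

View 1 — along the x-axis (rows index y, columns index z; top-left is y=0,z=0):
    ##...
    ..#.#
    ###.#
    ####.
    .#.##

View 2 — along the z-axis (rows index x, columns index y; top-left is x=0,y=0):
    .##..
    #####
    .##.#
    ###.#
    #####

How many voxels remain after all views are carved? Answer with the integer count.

full grid |V| = 125
step 1: project along x, AND mask (15/25) → |grid| = 75
step 2: project along z, AND mask (19/25) → |grid| = 56

|visual hull| = 56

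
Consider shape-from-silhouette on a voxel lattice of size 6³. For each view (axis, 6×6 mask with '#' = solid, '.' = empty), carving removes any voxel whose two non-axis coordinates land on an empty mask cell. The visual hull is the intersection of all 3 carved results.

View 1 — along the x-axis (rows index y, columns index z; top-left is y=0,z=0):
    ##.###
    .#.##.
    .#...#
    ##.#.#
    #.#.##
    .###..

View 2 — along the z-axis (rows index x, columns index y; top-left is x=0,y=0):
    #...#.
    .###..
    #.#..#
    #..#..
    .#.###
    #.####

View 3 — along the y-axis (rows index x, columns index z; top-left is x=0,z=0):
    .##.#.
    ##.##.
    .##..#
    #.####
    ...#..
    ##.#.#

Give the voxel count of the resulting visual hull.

voxel count = 41

before carving: 216 voxels (6×6×6)
  1. axis=0 (YZ plane), |mask|=21  ⇒  voxels=126
  2. axis=2 (XY plane), |mask|=19  ⇒  voxels=69
  3. axis=1 (XZ plane), |mask|=20  ⇒  voxels=41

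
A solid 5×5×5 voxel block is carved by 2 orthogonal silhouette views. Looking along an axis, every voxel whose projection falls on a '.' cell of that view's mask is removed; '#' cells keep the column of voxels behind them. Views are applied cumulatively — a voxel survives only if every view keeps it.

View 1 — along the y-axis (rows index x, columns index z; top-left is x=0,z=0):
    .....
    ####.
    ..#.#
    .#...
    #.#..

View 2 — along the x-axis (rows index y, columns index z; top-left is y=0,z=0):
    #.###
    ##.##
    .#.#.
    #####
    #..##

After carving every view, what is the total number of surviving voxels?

full grid |V| = 125
  1. axis=1 (XZ plane), |mask|=9  ⇒  voxels=45
  2. axis=0 (YZ plane), |mask|=18  ⇒  voxels=29

|visual hull| = 29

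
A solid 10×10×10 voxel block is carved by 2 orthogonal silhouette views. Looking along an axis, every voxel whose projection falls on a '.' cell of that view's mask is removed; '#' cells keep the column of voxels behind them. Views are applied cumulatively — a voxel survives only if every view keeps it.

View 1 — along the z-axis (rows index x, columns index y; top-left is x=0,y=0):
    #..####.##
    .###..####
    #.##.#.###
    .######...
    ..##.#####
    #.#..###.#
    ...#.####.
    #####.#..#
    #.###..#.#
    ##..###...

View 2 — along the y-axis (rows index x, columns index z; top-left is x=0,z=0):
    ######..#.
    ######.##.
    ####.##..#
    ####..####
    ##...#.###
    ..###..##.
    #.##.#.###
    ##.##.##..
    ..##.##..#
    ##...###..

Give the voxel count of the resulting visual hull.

start: 10×10×10 = 1000 voxels
[1] z-view keeps 63 columns → grid now 630
[2] y-view keeps 64 columns → grid now 406

|visual hull| = 406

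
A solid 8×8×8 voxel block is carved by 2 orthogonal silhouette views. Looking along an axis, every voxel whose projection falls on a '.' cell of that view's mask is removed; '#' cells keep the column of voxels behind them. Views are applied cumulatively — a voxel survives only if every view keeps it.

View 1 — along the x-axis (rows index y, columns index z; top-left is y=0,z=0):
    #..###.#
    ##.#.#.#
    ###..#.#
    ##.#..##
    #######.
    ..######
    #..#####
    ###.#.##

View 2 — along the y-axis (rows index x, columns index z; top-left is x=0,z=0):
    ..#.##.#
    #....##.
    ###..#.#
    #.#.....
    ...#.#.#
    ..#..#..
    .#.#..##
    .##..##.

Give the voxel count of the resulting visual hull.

start: 8×8×8 = 512 voxels
carve view 1 (along x, YZ-mask fill 45/64): 360 voxels remain
carve view 2 (along y, XZ-mask fill 27/64): 152 voxels remain

152 voxels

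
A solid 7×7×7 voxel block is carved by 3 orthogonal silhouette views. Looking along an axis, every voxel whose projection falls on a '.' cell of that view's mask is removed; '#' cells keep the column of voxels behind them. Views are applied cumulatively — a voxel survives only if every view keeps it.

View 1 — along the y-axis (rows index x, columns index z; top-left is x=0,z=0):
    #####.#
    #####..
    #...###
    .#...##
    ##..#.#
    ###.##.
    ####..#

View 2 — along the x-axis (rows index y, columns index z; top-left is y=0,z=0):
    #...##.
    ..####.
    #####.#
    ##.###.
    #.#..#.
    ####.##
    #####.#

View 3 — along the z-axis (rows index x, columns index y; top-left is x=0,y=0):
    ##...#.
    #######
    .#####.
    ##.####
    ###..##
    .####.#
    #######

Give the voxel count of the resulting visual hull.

full grid |V| = 343
V1 y: intersect with XZ mask (32 set) -- 224 left
V2 x: intersect with YZ mask (33 set) -- 150 left
V3 z: intersect with XY mask (38 set) -- 113 left

remaining voxels: 113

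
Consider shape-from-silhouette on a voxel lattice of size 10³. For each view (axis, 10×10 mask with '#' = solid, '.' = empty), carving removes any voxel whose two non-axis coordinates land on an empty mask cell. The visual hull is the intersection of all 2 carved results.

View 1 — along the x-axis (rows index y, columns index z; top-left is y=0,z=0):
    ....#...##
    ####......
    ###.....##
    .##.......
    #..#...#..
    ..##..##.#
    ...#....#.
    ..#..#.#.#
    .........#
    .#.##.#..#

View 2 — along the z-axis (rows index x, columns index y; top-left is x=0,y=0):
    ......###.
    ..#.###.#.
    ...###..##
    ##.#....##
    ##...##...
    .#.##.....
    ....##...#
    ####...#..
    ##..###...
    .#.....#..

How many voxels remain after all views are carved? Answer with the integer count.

133 voxels

before carving: 1000 voxels (10×10×10)
carve view 1 (along x, YZ-mask fill 34/100): 340 voxels remain
carve view 2 (along z, XY-mask fill 40/100): 133 voxels remain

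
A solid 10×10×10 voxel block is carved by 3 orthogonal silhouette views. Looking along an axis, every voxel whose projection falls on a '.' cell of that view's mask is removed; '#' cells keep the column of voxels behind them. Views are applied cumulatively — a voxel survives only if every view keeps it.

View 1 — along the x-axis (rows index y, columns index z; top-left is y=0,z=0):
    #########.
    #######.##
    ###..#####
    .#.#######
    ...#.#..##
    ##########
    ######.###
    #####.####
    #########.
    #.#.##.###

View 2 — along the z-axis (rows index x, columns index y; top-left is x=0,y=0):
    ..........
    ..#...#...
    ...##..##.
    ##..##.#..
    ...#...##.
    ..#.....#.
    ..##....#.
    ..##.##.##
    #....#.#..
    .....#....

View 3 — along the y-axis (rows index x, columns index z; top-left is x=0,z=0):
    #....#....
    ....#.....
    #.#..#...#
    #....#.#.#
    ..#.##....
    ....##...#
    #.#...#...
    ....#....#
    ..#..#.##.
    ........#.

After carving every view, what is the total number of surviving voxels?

66 voxels

full grid |V| = 1000
  1. axis=0 (YZ plane), |mask|=82  ⇒  voxels=820
  2. axis=2 (XY plane), |mask|=29  ⇒  voxels=245
  3. axis=1 (XZ plane), |mask|=27  ⇒  voxels=66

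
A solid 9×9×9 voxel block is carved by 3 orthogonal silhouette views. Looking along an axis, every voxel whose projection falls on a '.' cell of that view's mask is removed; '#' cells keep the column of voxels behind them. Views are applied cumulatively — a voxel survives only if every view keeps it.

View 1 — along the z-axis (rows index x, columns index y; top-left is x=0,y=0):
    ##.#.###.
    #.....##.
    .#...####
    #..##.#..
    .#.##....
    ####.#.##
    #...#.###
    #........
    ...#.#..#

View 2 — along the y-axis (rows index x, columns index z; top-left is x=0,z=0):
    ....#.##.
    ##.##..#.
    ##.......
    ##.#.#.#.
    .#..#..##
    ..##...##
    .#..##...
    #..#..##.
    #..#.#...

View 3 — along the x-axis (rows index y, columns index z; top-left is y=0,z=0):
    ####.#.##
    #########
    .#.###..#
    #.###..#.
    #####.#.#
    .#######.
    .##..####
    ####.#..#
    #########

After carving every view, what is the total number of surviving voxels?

initial block: 9^3 = 729
V1 z: intersect with XY mask (37 set) -- 333 left
V2 y: intersect with XZ mask (33 set) -- 131 left
V3 x: intersect with YZ mask (61 set) -- 95 left

95 voxels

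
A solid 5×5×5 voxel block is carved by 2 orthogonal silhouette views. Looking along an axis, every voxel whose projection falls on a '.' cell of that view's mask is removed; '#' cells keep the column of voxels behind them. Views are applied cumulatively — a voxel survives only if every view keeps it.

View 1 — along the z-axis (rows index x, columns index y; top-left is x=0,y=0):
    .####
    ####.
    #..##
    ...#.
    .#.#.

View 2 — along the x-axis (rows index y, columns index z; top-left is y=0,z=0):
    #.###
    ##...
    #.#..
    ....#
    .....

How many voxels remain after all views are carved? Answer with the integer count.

full grid |V| = 125
V1 z: intersect with XY mask (14 set) -- 70 left
V2 x: intersect with YZ mask (9 set) -- 23 left

23 voxels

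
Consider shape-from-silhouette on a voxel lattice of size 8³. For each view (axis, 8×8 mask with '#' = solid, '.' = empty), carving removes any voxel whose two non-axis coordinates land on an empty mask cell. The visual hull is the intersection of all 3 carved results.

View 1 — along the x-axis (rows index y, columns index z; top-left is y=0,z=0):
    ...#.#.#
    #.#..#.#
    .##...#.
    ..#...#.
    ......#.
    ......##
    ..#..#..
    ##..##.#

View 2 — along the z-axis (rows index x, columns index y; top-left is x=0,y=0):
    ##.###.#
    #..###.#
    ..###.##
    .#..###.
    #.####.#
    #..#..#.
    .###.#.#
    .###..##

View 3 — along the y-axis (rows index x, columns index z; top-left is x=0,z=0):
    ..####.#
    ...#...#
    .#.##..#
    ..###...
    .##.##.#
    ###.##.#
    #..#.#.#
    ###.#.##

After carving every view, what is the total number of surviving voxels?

56 voxels

before carving: 512 voxels (8×8×8)
V1 x: intersect with YZ mask (22 set) -- 176 left
V2 z: intersect with XY mask (39 set) -- 107 left
V3 y: intersect with XZ mask (35 set) -- 56 left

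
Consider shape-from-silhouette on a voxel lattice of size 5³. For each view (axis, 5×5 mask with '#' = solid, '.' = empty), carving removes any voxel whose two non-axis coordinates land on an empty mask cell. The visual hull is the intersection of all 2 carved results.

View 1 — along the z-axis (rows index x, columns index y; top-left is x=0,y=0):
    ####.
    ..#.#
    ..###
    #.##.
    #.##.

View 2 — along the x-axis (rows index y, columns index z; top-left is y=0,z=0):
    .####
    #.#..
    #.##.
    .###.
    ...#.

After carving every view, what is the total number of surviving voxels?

remaining voxels: 43

start: 5×5×5 = 125 voxels
  1. axis=2 (XY plane), |mask|=15  ⇒  voxels=75
  2. axis=0 (YZ plane), |mask|=13  ⇒  voxels=43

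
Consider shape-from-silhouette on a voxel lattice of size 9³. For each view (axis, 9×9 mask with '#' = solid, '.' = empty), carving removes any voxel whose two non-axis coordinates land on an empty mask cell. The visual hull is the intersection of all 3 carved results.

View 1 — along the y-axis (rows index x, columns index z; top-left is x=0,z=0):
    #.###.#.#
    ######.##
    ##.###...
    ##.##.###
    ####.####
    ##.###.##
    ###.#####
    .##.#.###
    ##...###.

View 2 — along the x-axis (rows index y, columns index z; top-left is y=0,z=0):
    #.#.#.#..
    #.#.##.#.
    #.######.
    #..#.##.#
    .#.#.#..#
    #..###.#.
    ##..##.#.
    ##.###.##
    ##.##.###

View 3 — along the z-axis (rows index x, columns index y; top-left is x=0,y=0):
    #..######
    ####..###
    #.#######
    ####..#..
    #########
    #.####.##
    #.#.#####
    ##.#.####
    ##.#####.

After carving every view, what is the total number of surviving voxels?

full grid |V| = 729
V1 y: intersect with XZ mask (60 set) -- 540 left
V2 x: intersect with YZ mask (49 set) -- 332 left
V3 z: intersect with XY mask (64 set) -- 260 left

remaining voxels: 260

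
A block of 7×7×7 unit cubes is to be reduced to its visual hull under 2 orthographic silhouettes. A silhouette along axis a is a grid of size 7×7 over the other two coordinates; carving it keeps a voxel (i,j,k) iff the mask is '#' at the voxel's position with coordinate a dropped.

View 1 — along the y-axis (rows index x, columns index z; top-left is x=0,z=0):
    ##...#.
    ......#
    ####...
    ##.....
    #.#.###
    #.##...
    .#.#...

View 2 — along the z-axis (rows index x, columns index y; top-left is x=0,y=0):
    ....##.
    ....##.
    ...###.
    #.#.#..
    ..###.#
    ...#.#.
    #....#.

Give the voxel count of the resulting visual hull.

|visual hull| = 56

initial block: 7^3 = 343
  1. axis=1 (XZ plane), |mask|=20  ⇒  voxels=140
  2. axis=2 (XY plane), |mask|=18  ⇒  voxels=56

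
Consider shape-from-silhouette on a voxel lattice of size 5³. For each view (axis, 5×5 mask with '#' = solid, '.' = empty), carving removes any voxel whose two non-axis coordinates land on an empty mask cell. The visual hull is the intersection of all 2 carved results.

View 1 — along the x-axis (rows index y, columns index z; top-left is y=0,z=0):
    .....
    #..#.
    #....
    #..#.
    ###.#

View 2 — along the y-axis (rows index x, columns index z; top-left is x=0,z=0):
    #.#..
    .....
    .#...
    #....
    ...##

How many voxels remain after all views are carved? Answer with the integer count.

voxel count = 13

full grid |V| = 125
  1. axis=0 (YZ plane), |mask|=9  ⇒  voxels=45
  2. axis=1 (XZ plane), |mask|=6  ⇒  voxels=13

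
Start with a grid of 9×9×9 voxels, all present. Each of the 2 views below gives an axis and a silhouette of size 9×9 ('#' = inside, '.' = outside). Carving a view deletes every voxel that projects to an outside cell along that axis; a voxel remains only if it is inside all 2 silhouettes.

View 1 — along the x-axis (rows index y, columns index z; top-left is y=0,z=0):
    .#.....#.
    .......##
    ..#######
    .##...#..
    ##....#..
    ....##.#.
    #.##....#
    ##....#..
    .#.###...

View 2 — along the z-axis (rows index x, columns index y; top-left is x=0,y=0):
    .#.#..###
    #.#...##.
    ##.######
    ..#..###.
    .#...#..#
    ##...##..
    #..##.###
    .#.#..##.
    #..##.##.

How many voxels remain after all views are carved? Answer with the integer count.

before carving: 729 voxels (9×9×9)
after view 1 [x-axis, 31 of 81 cells solid] → remaining = 279
after view 2 [z-axis, 43 of 81 cells solid] → remaining = 139

139 voxels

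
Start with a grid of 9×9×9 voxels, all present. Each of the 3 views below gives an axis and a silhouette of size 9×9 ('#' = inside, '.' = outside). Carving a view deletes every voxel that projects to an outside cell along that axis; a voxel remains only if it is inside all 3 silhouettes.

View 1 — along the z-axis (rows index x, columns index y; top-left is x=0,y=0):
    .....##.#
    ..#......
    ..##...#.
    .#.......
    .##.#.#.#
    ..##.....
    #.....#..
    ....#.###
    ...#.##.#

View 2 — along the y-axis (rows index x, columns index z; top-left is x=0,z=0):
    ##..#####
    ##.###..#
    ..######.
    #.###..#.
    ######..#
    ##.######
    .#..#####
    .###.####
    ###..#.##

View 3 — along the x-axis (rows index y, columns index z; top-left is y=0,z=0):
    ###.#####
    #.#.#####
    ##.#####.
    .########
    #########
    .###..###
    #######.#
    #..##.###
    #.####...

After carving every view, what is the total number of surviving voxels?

|visual hull| = 128

start: 9×9×9 = 729 voxels
[1] z-view keeps 25 columns → grid now 225
[2] y-view keeps 58 columns → grid now 165
[3] x-view keeps 64 columns → grid now 128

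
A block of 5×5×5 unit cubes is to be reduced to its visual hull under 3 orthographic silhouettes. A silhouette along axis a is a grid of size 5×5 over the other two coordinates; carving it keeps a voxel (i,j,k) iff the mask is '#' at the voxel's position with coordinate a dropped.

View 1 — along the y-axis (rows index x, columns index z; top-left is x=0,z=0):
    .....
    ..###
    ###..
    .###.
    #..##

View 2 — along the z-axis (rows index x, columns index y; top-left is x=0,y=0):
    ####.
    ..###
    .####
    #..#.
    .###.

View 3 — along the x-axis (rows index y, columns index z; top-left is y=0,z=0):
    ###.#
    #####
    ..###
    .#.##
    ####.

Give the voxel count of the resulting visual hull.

voxel count = 26

before carving: 125 voxels (5×5×5)
after view 1 [y-axis, 12 of 25 cells solid] → remaining = 60
after view 2 [z-axis, 16 of 25 cells solid] → remaining = 36
after view 3 [x-axis, 19 of 25 cells solid] → remaining = 26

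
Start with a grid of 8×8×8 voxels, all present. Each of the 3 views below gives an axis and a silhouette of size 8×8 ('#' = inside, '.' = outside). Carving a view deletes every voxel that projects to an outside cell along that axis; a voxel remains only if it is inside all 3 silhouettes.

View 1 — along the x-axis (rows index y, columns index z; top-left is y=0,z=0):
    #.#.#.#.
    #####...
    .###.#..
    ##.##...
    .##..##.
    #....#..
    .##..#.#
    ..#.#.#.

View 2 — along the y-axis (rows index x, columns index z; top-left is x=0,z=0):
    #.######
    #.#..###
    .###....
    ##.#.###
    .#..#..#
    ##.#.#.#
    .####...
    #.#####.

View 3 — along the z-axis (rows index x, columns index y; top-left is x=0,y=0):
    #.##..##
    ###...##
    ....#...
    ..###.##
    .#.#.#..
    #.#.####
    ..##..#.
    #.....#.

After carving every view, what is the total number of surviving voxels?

start: 8×8×8 = 512 voxels
after view 1 [x-axis, 30 of 64 cells solid] → remaining = 240
after view 2 [y-axis, 39 of 64 cells solid] → remaining = 146
after view 3 [z-axis, 30 of 64 cells solid] → remaining = 72

voxel count = 72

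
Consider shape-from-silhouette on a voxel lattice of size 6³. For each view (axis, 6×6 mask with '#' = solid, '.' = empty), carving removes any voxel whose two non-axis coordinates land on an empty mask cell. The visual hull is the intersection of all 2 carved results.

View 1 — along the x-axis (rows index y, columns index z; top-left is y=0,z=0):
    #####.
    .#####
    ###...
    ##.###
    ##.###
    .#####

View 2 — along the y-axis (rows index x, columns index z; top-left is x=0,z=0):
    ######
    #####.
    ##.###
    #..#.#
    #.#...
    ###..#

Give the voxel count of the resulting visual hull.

initial block: 6^3 = 216
  1. axis=0 (YZ plane), |mask|=28  ⇒  voxels=168
  2. axis=1 (XZ plane), |mask|=25  ⇒  voxels=115

remaining voxels: 115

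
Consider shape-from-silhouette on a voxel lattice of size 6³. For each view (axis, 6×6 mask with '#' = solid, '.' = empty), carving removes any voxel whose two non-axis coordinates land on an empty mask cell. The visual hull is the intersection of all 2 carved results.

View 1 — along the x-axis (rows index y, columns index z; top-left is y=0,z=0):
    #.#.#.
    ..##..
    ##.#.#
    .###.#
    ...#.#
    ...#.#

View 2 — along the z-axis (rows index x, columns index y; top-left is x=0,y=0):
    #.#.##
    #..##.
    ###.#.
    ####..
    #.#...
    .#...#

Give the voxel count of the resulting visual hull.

|visual hull| = 55

initial block: 6^3 = 216
V1 x: intersect with YZ mask (17 set) -- 102 left
V2 z: intersect with XY mask (19 set) -- 55 left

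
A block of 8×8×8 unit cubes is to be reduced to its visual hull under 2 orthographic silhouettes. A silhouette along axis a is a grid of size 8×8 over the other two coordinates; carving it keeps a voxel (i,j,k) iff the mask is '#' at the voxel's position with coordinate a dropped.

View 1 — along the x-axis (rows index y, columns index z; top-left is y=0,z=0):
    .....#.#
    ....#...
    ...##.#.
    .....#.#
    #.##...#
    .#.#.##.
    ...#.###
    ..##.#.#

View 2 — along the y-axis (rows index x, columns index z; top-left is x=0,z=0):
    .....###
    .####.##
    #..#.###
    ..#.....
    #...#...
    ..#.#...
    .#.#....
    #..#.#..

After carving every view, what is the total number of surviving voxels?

voxel count = 76

start: 8×8×8 = 512 voxels
carve view 1 (along x, YZ-mask fill 24/64): 192 voxels remain
carve view 2 (along y, XZ-mask fill 24/64): 76 voxels remain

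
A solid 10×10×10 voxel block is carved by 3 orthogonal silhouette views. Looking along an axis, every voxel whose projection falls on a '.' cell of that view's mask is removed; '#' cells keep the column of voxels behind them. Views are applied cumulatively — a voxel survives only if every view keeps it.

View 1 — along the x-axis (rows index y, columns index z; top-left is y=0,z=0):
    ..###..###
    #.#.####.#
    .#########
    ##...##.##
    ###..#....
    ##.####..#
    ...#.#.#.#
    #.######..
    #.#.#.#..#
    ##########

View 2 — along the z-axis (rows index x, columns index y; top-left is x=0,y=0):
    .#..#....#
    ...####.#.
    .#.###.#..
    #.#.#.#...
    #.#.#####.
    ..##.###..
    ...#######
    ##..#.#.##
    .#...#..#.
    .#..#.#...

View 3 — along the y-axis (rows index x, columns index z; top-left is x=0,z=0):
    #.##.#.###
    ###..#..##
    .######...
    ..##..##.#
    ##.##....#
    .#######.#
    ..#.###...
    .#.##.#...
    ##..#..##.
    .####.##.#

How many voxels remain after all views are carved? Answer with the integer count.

start: 10×10×10 = 1000 voxels
  1. axis=0 (YZ plane), |mask|=65  ⇒  voxels=650
  2. axis=2 (XY plane), |mask|=48  ⇒  voxels=289
  3. axis=1 (XZ plane), |mask|=57  ⇒  voxels=165

|visual hull| = 165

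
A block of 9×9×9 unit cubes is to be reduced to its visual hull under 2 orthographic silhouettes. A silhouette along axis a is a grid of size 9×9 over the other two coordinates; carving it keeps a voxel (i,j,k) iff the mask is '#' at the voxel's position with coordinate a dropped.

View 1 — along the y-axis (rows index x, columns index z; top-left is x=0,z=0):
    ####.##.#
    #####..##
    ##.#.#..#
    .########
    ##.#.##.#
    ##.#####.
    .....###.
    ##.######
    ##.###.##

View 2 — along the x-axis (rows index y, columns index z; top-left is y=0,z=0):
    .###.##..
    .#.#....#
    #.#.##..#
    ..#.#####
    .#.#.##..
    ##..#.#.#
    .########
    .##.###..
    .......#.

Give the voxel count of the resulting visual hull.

voxel count = 271

start: 9×9×9 = 729 voxels
[1] y-view keeps 58 columns → grid now 522
[2] x-view keeps 42 columns → grid now 271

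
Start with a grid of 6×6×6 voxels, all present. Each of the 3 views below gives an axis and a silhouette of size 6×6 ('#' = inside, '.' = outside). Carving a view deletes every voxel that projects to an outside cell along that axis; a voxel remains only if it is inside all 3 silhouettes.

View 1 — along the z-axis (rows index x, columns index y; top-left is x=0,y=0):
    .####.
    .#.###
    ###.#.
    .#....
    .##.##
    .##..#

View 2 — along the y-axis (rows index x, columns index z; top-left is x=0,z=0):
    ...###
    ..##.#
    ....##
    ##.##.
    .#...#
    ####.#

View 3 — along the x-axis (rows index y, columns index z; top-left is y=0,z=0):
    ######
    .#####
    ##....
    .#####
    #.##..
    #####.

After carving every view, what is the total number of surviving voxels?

before carving: 216 voxels (6×6×6)
  1. axis=2 (XY plane), |mask|=20  ⇒  voxels=120
  2. axis=1 (XZ plane), |mask|=19  ⇒  voxels=59
  3. axis=0 (YZ plane), |mask|=26  ⇒  voxels=38

38 voxels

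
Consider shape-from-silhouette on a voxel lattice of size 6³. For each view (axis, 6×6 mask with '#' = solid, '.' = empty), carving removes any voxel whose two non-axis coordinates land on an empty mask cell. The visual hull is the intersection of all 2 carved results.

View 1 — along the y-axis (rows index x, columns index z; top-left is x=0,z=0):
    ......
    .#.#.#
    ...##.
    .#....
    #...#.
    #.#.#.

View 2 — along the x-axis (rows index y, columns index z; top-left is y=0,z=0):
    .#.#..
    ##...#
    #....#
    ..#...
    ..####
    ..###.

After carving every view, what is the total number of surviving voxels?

voxel count = 26

before carving: 216 voxels (6×6×6)
[1] y-view keeps 11 columns → grid now 66
[2] x-view keeps 15 columns → grid now 26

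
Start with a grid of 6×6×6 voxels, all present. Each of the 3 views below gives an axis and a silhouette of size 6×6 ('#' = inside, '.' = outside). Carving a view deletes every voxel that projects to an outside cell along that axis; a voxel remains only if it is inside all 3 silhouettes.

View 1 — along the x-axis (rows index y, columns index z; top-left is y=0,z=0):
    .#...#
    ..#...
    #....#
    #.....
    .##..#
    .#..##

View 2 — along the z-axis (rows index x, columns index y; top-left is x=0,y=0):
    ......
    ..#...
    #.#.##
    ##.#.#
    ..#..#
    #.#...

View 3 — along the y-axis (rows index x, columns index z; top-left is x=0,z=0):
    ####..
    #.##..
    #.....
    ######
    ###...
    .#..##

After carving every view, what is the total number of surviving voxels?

|visual hull| = 14

initial block: 6^3 = 216
step 1: project along x, AND mask (12/36) → |grid| = 72
step 2: project along z, AND mask (13/36) → |grid| = 28
step 3: project along y, AND mask (20/36) → |grid| = 14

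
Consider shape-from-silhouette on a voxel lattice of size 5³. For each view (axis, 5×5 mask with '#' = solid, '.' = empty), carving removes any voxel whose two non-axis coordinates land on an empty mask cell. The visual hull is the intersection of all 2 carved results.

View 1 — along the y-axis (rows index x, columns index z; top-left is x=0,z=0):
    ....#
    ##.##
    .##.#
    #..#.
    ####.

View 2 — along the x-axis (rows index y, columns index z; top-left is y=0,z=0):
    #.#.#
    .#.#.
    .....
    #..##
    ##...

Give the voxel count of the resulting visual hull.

|visual hull| = 29

full grid |V| = 125
after view 1 [y-axis, 14 of 25 cells solid] → remaining = 70
after view 2 [x-axis, 10 of 25 cells solid] → remaining = 29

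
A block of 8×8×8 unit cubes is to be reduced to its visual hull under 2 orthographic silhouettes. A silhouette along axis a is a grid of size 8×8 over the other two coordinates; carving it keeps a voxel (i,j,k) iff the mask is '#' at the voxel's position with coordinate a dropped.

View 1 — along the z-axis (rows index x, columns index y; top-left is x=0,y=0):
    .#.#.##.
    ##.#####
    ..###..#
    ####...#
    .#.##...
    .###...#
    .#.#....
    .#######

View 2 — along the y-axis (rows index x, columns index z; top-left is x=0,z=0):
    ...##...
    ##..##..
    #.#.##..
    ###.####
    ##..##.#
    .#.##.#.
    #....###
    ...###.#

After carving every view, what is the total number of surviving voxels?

voxel count = 154

start: 8×8×8 = 512 voxels
carve view 1 (along z, XY-mask fill 36/64): 288 voxels remain
carve view 2 (along y, XZ-mask fill 34/64): 154 voxels remain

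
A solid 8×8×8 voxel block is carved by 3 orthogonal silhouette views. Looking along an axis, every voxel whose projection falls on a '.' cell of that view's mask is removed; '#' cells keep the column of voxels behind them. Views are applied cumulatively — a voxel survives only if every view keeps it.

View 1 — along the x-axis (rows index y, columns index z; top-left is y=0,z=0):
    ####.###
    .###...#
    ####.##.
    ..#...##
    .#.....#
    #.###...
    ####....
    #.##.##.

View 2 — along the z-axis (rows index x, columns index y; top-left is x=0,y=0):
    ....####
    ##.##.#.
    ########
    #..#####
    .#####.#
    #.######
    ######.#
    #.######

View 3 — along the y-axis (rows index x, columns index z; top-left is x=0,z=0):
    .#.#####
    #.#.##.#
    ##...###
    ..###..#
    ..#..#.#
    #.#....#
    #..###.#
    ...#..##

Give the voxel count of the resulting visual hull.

107 voxels

initial block: 8^3 = 512
[1] x-view keeps 35 columns → grid now 280
[2] z-view keeps 50 columns → grid now 212
[3] y-view keeps 34 columns → grid now 107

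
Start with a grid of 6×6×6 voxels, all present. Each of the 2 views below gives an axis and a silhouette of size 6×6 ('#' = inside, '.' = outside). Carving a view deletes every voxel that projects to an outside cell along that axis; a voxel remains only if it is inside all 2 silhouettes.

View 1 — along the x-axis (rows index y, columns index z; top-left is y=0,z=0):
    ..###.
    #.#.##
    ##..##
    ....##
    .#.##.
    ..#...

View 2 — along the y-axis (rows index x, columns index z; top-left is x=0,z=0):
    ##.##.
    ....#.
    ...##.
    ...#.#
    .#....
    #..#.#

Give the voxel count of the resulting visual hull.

before carving: 216 voxels (6×6×6)
step 1: project along x, AND mask (17/36) → |grid| = 102
step 2: project along y, AND mask (13/36) → |grid| = 37

37 voxels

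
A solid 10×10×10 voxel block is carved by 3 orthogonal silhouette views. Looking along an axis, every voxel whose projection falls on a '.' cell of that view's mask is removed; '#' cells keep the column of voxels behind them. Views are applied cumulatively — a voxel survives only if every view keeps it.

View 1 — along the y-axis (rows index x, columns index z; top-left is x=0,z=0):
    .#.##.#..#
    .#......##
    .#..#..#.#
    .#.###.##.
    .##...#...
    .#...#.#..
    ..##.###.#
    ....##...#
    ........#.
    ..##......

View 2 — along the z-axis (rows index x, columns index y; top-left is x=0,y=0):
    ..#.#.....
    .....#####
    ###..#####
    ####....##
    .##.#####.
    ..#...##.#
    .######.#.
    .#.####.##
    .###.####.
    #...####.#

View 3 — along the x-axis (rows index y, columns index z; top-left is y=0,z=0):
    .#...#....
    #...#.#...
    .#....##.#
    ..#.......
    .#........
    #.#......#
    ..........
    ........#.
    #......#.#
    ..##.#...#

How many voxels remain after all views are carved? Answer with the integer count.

voxel count = 51

before carving: 1000 voxels (10×10×10)
V1 y: intersect with XZ mask (36 set) -- 360 left
V2 z: intersect with XY mask (59 set) -- 208 left
V3 x: intersect with YZ mask (22 set) -- 51 left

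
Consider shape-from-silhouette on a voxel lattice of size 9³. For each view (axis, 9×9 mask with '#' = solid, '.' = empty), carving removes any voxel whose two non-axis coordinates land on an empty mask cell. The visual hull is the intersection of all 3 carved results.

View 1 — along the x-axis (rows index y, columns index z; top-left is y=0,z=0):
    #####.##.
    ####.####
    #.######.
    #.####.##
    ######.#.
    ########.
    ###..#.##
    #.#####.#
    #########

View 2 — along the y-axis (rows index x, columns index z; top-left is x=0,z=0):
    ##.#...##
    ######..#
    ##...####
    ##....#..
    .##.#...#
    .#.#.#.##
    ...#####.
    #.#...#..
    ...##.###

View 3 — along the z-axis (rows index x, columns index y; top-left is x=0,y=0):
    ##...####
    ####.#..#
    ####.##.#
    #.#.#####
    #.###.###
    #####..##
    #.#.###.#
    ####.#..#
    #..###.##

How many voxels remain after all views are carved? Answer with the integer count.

voxel count = 225

full grid |V| = 729
  1. axis=0 (YZ plane), |mask|=66  ⇒  voxels=594
  2. axis=1 (XZ plane), |mask|=43  ⇒  voxels=308
  3. axis=2 (XY plane), |mask|=58  ⇒  voxels=225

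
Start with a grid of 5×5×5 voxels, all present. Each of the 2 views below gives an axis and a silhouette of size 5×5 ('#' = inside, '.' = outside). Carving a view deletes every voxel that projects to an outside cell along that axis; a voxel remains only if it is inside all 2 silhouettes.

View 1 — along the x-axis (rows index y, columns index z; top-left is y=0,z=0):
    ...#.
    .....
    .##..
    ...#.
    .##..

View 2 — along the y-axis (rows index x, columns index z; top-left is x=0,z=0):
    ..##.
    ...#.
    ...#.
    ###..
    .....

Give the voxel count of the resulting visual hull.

|visual hull| = 12

start: 5×5×5 = 125 voxels
V1 x: intersect with YZ mask (6 set) -- 30 left
V2 y: intersect with XZ mask (7 set) -- 12 left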